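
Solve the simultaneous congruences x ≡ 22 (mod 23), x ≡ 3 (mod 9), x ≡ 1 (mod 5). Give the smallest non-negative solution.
The moduli 23, 9, 5 are pairwise coprime, so by the CRT there is a unique solution mod 23·9·5 = 1035.
Solve by successive substitution. Start with x ≡ 22 (mod 23).
  Combine with x ≡ 3 (mod 9): write x = 22 + 23·t and require 22 + 23·t ≡ 3 (mod 9), i.e. 23·t ≡ 3 − 22 ≡ 8 (mod 9). Since 23^(−1) ≡ 2 (mod 9) (23 ≡ 5 (mod 9)), t ≡ 2·8 ≡ 7 (mod 9). So x ≡ 22 + 23·7 = 183 (mod 207).
  Combine with x ≡ 1 (mod 5): write x = 183 + 207·t and require 183 + 207·t ≡ 1 (mod 5), i.e. 207·t ≡ 1 − 183 ≡ 3 (mod 5). Since 207^(−1) ≡ 3 (mod 5) (207 ≡ 2 (mod 5)), t ≡ 3·3 ≡ 4 (mod 5). So x ≡ 183 + 207·4 = 1011 (mod 1035).
Unique solution in [0, 1035): x = 1011.

Final answer: x ≡ 1011 (mod 1035); the representative in [0, 1035) is 1011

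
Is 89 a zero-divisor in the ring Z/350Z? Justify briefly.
NO

gcd(89, 350) = 1, so 89 is a unit in Z/350Z (it has a multiplicative inverse). A unit cannot be a zero-divisor: if 89·b ≡ 0 then multiplying both sides by 89^(−1) gives b ≡ 0. So 89 is not a zero-divisor.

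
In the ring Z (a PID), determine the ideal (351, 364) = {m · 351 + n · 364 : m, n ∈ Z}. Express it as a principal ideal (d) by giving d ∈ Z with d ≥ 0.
In the PID Z, (a, b) is generated by gcd(a, b). Compute gcd(364, 351) with the extended Euclidean algorithm, tracking rows (r, s, t) with s·364 + t·351 = r:
  row A: (364, 1, 0)   [1·364 + 0·351 = 364]
  row B: (351, 0, 1)   [0·364 + 1·351 = 351]
  364 = 1·351 + 13   → row C = row A − 1·row B = (13, 1, −1)   [check: 1·364 − 1·351 = 13]
  351 = 27·13 + 0   → remainder 0, stop. gcd = 13 (last nonzero row C).
So gcd(351, 364) = 13, with Bézout identity 1·364 − 1·351 = 13. Containment (⊇): the Bézout identity exhibits 13 as an element of (351, 364), giving (13) ⊆ (351, 364). Containment (⊆): since 13 | 351 and 13 | 364 (351 = 13·27, 364 = 13·28), every Z-linear combination of 351 and 364 is divisible by 13, so (351, 364) ⊆ (13). Therefore (351, 364) = (13), d = 13.

Final answer: (351, 364) = (13); d = 13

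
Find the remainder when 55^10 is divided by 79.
Use repeated squaring. Binary(10) = 1010. Walk through the bits of the exponent 10 left-to-right: at each bit after the leading one, square the running value, then multiply by 55 if the bit is 1 (always reducing mod 79):
  bit 1 = 1 (leading): start with 55.
  bit 2 = 0: square 55^2 = 3025 ≡ 23 (mod 79).
  bit 3 = 1: square 23^2 = 529 ≡ 55; bit is 1, so multiply 55·55 = 3025 ≡ 23 (mod 79).
  bit 4 = 0: square 23^2 = 529 ≡ 55 (mod 79).
Final value: 55^10 ≡ 55 (mod 79).

Final answer: 55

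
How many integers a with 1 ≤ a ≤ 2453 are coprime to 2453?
2220

The number of a ∈ {1, ..., 2453} with gcd(a, 2453) = 1 is by definition Euler's totient φ(2453). φ is multiplicative, with φ(p^e) = p^e − p^(e−1). Factorise 2453 = 11 · 223. Then
  φ(2453) = (11 − 1) · (223 − 1) = 10 · 222 = 2220.
So there are 2220 such integers.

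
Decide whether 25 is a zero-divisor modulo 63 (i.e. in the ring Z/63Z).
NO

gcd(25, 63) = 1, so 25 is a unit in Z/63Z (it has a multiplicative inverse). A unit cannot be a zero-divisor: if 25·b ≡ 0 then multiplying both sides by 25^(−1) gives b ≡ 0. So 25 is not a zero-divisor.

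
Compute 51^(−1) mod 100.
Apply the extended Euclidean algorithm to (100, 51), tracking rows (r, s, t) with s·100 + t·51 = r. Each division r_prev = q·r_cur + r_new produces the new row as (previous row) − q·(current row):
  row A: (100, 1, 0)   [1·100 + 0·51 = 100]
  row B: (51, 0, 1)   [0·100 + 1·51 = 51]
  100 = 1·51 + 49   → row C = row A − 1·row B = (49, 1, −1)   [check: 1·100 − 1·51 = 49]
  51 = 1·49 + 2   → row D = row B − 1·row C = (2, −1, 2)   [check: −1·100 + 2·51 = 2]
  49 = 24·2 + 1   → row E = row C − 24·row D = (1, 25, −49)   [check: 25·100 − 49·51 = 1]
  2 = 2·1 + 0   → remainder 0, stop. gcd = 1 (last nonzero row E).
The gcd is 1, so 51 is invertible mod 100. The last nonzero row gives 25·100 − 49·51 = 1, so t = −49. So 51^(−1) ≡ −49 ≡ 51 (mod 100). Verify: 51 · 51 = 2601 ≡ 1 (mod 100). ✓

Final answer: 51^(−1) ≡ 51 (mod 100)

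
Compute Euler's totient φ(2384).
φ(2384) = 1184

φ is multiplicative, with φ(p^e) = p^e − p^(e−1). Factorise 2384 = 2^4 · 149. Then
  φ(2384) = (2^4 − 2^3) · (149 − 1) = 8 · 148 = 1184.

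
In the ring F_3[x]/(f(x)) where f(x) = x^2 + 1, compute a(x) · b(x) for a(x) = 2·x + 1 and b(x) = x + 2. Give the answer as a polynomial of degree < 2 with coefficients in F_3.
Multiply as integer polynomials: a · b = 2·x^2 + 5·x + 2. Reducing coefficients mod 3: a · b ≡ 2·x^2 + 2·x + 2. Now divide by f(x) = x^2 + 1 in F_3[x], eliminating the leading term at each step:
  leading term 2·x^2: subtract (2)·f(x) = 2·x^2 + 2, leaving 2·x (coefficients mod 3)
The degree is now < 2, so this is the remainder. Hence a · b ≡ 2·x in F_3[x]/(f).

Final answer: a · b ≡ 2·x (mod f(x))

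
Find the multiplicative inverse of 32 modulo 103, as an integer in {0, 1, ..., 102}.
Apply the extended Euclidean algorithm to (103, 32), tracking rows (r, s, t) with s·103 + t·32 = r. Each division r_prev = q·r_cur + r_new produces the new row as (previous row) − q·(current row):
  row A: (103, 1, 0)   [1·103 + 0·32 = 103]
  row B: (32, 0, 1)   [0·103 + 1·32 = 32]
  103 = 3·32 + 7   → row C = row A − 3·row B = (7, 1, −3)   [check: 1·103 − 3·32 = 7]
  32 = 4·7 + 4   → row D = row B − 4·row C = (4, −4, 13)   [check: −4·103 + 13·32 = 4]
  7 = 1·4 + 3   → row E = row C − 1·row D = (3, 5, −16)   [check: 5·103 − 16·32 = 3]
  4 = 1·3 + 1   → row F = row D − 1·row E = (1, −9, 29)   [check: −9·103 + 29·32 = 1]
  3 = 3·1 + 0   → remainder 0, stop. gcd = 1 (last nonzero row F).
The gcd is 1, so 32 is invertible mod 103. The last nonzero row gives −9·103 + 29·32 = 1, so t = 29. So 32^(−1) ≡ 29 (mod 103). Verify: 32 · 29 = 928 ≡ 1 (mod 103). ✓

Final answer: 32^(−1) ≡ 29 (mod 103)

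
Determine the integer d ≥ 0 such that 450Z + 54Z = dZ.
In the PID Z, (a, b) is generated by gcd(a, b). Compute gcd(450, 54) with the extended Euclidean algorithm, tracking rows (r, s, t) with s·450 + t·54 = r:
  row A: (450, 1, 0)   [1·450 + 0·54 = 450]
  row B: (54, 0, 1)   [0·450 + 1·54 = 54]
  450 = 8·54 + 18   → row C = row A − 8·row B = (18, 1, −8)   [check: 1·450 − 8·54 = 18]
  54 = 3·18 + 0   → remainder 0, stop. gcd = 18 (last nonzero row C).
So gcd(450, 54) = 18, with Bézout identity 1·450 − 8·54 = 18. Containment (⊇): the Bézout identity exhibits 18 as an element of (450, 54), giving (18) ⊆ (450, 54). Containment (⊆): since 18 | 450 and 18 | 54 (450 = 18·25, 54 = 18·3), every Z-linear combination of 450 and 54 is divisible by 18, so (450, 54) ⊆ (18). Therefore (450, 54) = (18), d = 18.

Final answer: (450, 54) = (18); d = 18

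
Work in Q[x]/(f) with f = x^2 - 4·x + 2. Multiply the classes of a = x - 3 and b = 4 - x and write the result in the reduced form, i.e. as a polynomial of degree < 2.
First multiply in Q[x] without reducing: a · b = -x^2 + 7·x - 12. Now divide by f(x) = x^2 - 4·x + 2, eliminating the leading term at each step:
  leading term -x^2: subtract (-1)·f(x) = -x^2 + 4·x - 2, leaving 3·x - 10
The degree is now < 2, so this is the remainder. Hence a · b ≡ 3·x - 10 in Q[x]/(f).

Final answer: a · b ≡ 3·x - 10 (mod f(x))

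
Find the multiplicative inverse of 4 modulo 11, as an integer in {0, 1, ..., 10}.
4^(−1) ≡ 3 (mod 11)

Apply the extended Euclidean algorithm to (11, 4), tracking rows (r, s, t) with s·11 + t·4 = r. Each division r_prev = q·r_cur + r_new produces the new row as (previous row) − q·(current row):
  row A: (11, 1, 0)   [1·11 + 0·4 = 11]
  row B: (4, 0, 1)   [0·11 + 1·4 = 4]
  11 = 2·4 + 3   → row C = row A − 2·row B = (3, 1, −2)   [check: 1·11 − 2·4 = 3]
  4 = 1·3 + 1   → row D = row B − 1·row C = (1, −1, 3)   [check: −1·11 + 3·4 = 1]
  3 = 3·1 + 0   → remainder 0, stop. gcd = 1 (last nonzero row D).
The gcd is 1, so 4 is invertible mod 11. The last nonzero row gives −1·11 + 3·4 = 1, so t = 3. So 4^(−1) ≡ 3 (mod 11). Verify: 4 · 3 = 12 ≡ 1 (mod 11). ✓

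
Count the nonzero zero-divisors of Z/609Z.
Z/609Z has 272 nonzero zero-divisors

In Z/609Z each nonzero element is either a unit (gcd with 609 is 1) or a zero-divisor (gcd > 1). The number of units is φ(609): factorise 609 = 3 · 7 · 29, so φ(609) = (3 − 1) · (7 − 1) · (29 − 1) = 2 · 6 · 28 = 336. The nonzero elements number 609 − 1 = 608. Hence the nonzero zero-divisors number 608 − 336 = 272.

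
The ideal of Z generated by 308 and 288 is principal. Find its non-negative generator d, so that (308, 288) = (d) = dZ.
In the PID Z, (a, b) is generated by gcd(a, b). Compute gcd(308, 288) with the extended Euclidean algorithm, tracking rows (r, s, t) with s·308 + t·288 = r:
  row A: (308, 1, 0)   [1·308 + 0·288 = 308]
  row B: (288, 0, 1)   [0·308 + 1·288 = 288]
  308 = 1·288 + 20   → row C = row A − 1·row B = (20, 1, −1)   [check: 1·308 − 1·288 = 20]
  288 = 14·20 + 8   → row D = row B − 14·row C = (8, −14, 15)   [check: −14·308 + 15·288 = 8]
  20 = 2·8 + 4   → row E = row C − 2·row D = (4, 29, −31)   [check: 29·308 − 31·288 = 4]
  8 = 2·4 + 0   → remainder 0, stop. gcd = 4 (last nonzero row E).
So gcd(308, 288) = 4, with Bézout identity 29·308 − 31·288 = 4. Containment (⊇): the Bézout identity exhibits 4 as an element of (308, 288), giving (4) ⊆ (308, 288). Containment (⊆): since 4 | 308 and 4 | 288 (308 = 4·77, 288 = 4·72), every Z-linear combination of 308 and 288 is divisible by 4, so (308, 288) ⊆ (4). Therefore (308, 288) = (4), d = 4.

Final answer: (308, 288) = (4); d = 4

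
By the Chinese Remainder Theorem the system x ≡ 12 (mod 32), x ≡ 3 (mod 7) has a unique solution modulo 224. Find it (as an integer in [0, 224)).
x ≡ 108 (mod 224); the representative in [0, 224) is 108

The moduli 32, 7 are pairwise coprime, so by the CRT there is a unique solution mod 32·7 = 224.
Solve by successive substitution. Start with x ≡ 12 (mod 32).
  Combine with x ≡ 3 (mod 7): write x = 12 + 32·t and require 12 + 32·t ≡ 3 (mod 7), i.e. 32·t ≡ 3 − 12 ≡ 5 (mod 7). Since 32^(−1) ≡ 2 (mod 7) (32 ≡ 4 (mod 7)), t ≡ 2·5 ≡ 3 (mod 7). So x ≡ 12 + 32·3 = 108 (mod 224).
Unique solution in [0, 224): x = 108.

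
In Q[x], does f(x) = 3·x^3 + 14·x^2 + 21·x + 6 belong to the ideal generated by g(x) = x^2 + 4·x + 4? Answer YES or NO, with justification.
In Q[x] the ideal (g) consists of all multiples of g, so f ∈ (g) iff g | f, i.e. iff the remainder of f on division by g is 0. Divide f by g (g is monic, so eliminate the leading term of the running remainder at each step):
  leading term 3·x^3: subtract (3·x)·g(x) = 3·x^3 + 12·x^2 + 12·x, leaving 2·x^2 + 9·x + 6
  leading term 2·x^2: subtract (2)·g(x) = 2·x^2 + 8·x + 8, leaving x - 2
The remainder r(x) = x - 2 ≠ 0 (and deg r < deg g), so g ∤ f, i.e. f ∉ (g).

Final answer: NO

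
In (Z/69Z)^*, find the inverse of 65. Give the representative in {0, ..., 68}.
65^(−1) ≡ 17 (mod 69)

Apply the extended Euclidean algorithm to (69, 65), tracking rows (r, s, t) with s·69 + t·65 = r. Each division r_prev = q·r_cur + r_new produces the new row as (previous row) − q·(current row):
  row A: (69, 1, 0)   [1·69 + 0·65 = 69]
  row B: (65, 0, 1)   [0·69 + 1·65 = 65]
  69 = 1·65 + 4   → row C = row A − 1·row B = (4, 1, −1)   [check: 1·69 − 1·65 = 4]
  65 = 16·4 + 1   → row D = row B − 16·row C = (1, −16, 17)   [check: −16·69 + 17·65 = 1]
  4 = 4·1 + 0   → remainder 0, stop. gcd = 1 (last nonzero row D).
The gcd is 1, so 65 is invertible mod 69. The last nonzero row gives −16·69 + 17·65 = 1, so t = 17. So 65^(−1) ≡ 17 (mod 69). Verify: 65 · 17 = 1105 ≡ 1 (mod 69). ✓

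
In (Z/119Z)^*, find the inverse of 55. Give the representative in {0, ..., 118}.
Apply the extended Euclidean algorithm to (119, 55), tracking rows (r, s, t) with s·119 + t·55 = r. Each division r_prev = q·r_cur + r_new produces the new row as (previous row) − q·(current row):
  row A: (119, 1, 0)   [1·119 + 0·55 = 119]
  row B: (55, 0, 1)   [0·119 + 1·55 = 55]
  119 = 2·55 + 9   → row C = row A − 2·row B = (9, 1, −2)   [check: 1·119 − 2·55 = 9]
  55 = 6·9 + 1   → row D = row B − 6·row C = (1, −6, 13)   [check: −6·119 + 13·55 = 1]
  9 = 9·1 + 0   → remainder 0, stop. gcd = 1 (last nonzero row D).
The gcd is 1, so 55 is invertible mod 119. The last nonzero row gives −6·119 + 13·55 = 1, so t = 13. So 55^(−1) ≡ 13 (mod 119). Verify: 55 · 13 = 715 ≡ 1 (mod 119). ✓

Final answer: 55^(−1) ≡ 13 (mod 119)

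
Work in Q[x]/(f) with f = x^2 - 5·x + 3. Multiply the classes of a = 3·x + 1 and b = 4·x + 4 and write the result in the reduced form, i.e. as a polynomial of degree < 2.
a · b ≡ 76·x - 32 (mod f(x))

First multiply in Q[x] without reducing: a · b = 12·x^2 + 16·x + 4. Now divide by f(x) = x^2 - 5·x + 3, eliminating the leading term at each step:
  leading term 12·x^2: subtract (12)·f(x) = 12·x^2 - 60·x + 36, leaving 76·x - 32
The degree is now < 2, so this is the remainder. Hence a · b ≡ 76·x - 32 in Q[x]/(f).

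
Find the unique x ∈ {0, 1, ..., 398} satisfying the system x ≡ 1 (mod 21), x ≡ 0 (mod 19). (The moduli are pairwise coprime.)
The moduli 21, 19 are pairwise coprime, so by the CRT there is a unique solution mod 21·19 = 399.
Solve by successive substitution. Start with x ≡ 1 (mod 21).
  Combine with x ≡ 0 (mod 19): write x = 1 + 21·t and require 1 + 21·t ≡ 0 (mod 19), i.e. 21·t ≡ 0 − 1 ≡ 18 (mod 19). Since 21^(−1) ≡ 10 (mod 19) (21 ≡ 2 (mod 19)), t ≡ 10·18 ≡ 9 (mod 19). So x ≡ 1 + 21·9 = 190 (mod 399).
Unique solution in [0, 399): x = 190.

Final answer: x ≡ 190 (mod 399); the representative in [0, 399) is 190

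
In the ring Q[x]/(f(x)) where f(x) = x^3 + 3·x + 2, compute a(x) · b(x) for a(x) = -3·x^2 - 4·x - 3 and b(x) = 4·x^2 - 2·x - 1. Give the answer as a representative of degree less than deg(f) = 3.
First multiply in Q[x] without reducing: a · b = -12·x^4 - 10·x^3 - x^2 + 10·x + 3. Now divide by f(x) = x^3 + 3·x + 2, eliminating the leading term at each step:
  leading term -12·x^4: subtract (-12·x)·f(x) = -12·x^4 - 36·x^2 - 24·x, leaving -10·x^3 + 35·x^2 + 34·x + 3
  leading term -10·x^3: subtract (-10)·f(x) = -10·x^3 - 30·x - 20, leaving 35·x^2 + 64·x + 23
The degree is now < 3, so this is the remainder. Hence a · b ≡ 35·x^2 + 64·x + 23 in Q[x]/(f).

Final answer: a · b ≡ 35·x^2 + 64·x + 23 (mod f(x))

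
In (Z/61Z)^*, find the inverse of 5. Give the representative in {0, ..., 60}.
5^(−1) ≡ 49 (mod 61)

Apply the extended Euclidean algorithm to (61, 5), tracking rows (r, s, t) with s·61 + t·5 = r. Each division r_prev = q·r_cur + r_new produces the new row as (previous row) − q·(current row):
  row A: (61, 1, 0)   [1·61 + 0·5 = 61]
  row B: (5, 0, 1)   [0·61 + 1·5 = 5]
  61 = 12·5 + 1   → row C = row A − 12·row B = (1, 1, −12)   [check: 1·61 − 12·5 = 1]
  5 = 5·1 + 0   → remainder 0, stop. gcd = 1 (last nonzero row C).
The gcd is 1, so 5 is invertible mod 61. The last nonzero row gives 1·61 − 12·5 = 1, so t = −12. So 5^(−1) ≡ −12 ≡ 49 (mod 61). Verify: 5 · 49 = 245 ≡ 1 (mod 61). ✓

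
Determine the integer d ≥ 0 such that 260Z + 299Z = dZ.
In the PID Z, (a, b) is generated by gcd(a, b). Compute gcd(299, 260) with the extended Euclidean algorithm, tracking rows (r, s, t) with s·299 + t·260 = r:
  row A: (299, 1, 0)   [1·299 + 0·260 = 299]
  row B: (260, 0, 1)   [0·299 + 1·260 = 260]
  299 = 1·260 + 39   → row C = row A − 1·row B = (39, 1, −1)   [check: 1·299 − 1·260 = 39]
  260 = 6·39 + 26   → row D = row B − 6·row C = (26, −6, 7)   [check: −6·299 + 7·260 = 26]
  39 = 1·26 + 13   → row E = row C − 1·row D = (13, 7, −8)   [check: 7·299 − 8·260 = 13]
  26 = 2·13 + 0   → remainder 0, stop. gcd = 13 (last nonzero row E).
So gcd(260, 299) = 13, with Bézout identity 7·299 − 8·260 = 13. Containment (⊇): the Bézout identity exhibits 13 as an element of (260, 299), giving (13) ⊆ (260, 299). Containment (⊆): since 13 | 260 and 13 | 299 (260 = 13·20, 299 = 13·23), every Z-linear combination of 260 and 299 is divisible by 13, so (260, 299) ⊆ (13). Therefore (260, 299) = (13), d = 13.

Final answer: (260, 299) = (13); d = 13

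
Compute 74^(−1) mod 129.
Apply the extended Euclidean algorithm to (129, 74), tracking rows (r, s, t) with s·129 + t·74 = r. Each division r_prev = q·r_cur + r_new produces the new row as (previous row) − q·(current row):
  row A: (129, 1, 0)   [1·129 + 0·74 = 129]
  row B: (74, 0, 1)   [0·129 + 1·74 = 74]
  129 = 1·74 + 55   → row C = row A − 1·row B = (55, 1, −1)   [check: 1·129 − 1·74 = 55]
  74 = 1·55 + 19   → row D = row B − 1·row C = (19, −1, 2)   [check: −1·129 + 2·74 = 19]
  55 = 2·19 + 17   → row E = row C − 2·row D = (17, 3, −5)   [check: 3·129 − 5·74 = 17]
  19 = 1·17 + 2   → row F = row D − 1·row E = (2, −4, 7)   [check: −4·129 + 7·74 = 2]
  17 = 8·2 + 1   → row G = row E − 8·row F = (1, 35, −61)   [check: 35·129 − 61·74 = 1]
  2 = 2·1 + 0   → remainder 0, stop. gcd = 1 (last nonzero row G).
The gcd is 1, so 74 is invertible mod 129. The last nonzero row gives 35·129 − 61·74 = 1, so t = −61. So 74^(−1) ≡ −61 ≡ 68 (mod 129). Verify: 74 · 68 = 5032 ≡ 1 (mod 129). ✓

Final answer: 74^(−1) ≡ 68 (mod 129)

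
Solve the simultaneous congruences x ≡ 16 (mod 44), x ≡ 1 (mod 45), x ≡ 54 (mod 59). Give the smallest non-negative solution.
The moduli 44, 45, 59 are pairwise coprime, so by the CRT there is a unique solution mod 44·45·59 = 116820.
Solve by successive substitution. Start with x ≡ 16 (mod 44).
  Combine with x ≡ 1 (mod 45): write x = 16 + 44·t and require 16 + 44·t ≡ 1 (mod 45), i.e. 44·t ≡ 1 − 16 ≡ 30 (mod 45). Since 44^(−1) ≡ 44 (mod 45), t ≡ 44·30 ≡ 15 (mod 45). So x ≡ 16 + 44·15 = 676 (mod 1980).
  Combine with x ≡ 54 (mod 59): write x = 676 + 1980·t and require 676 + 1980·t ≡ 54 (mod 59), i.e. 1980·t ≡ 54 − 676 ≡ 27 (mod 59). Since 1980^(−1) ≡ 34 (mod 59) (1980 ≡ 33 (mod 59)), t ≡ 34·27 ≡ 33 (mod 59). So x ≡ 676 + 1980·33 = 66016 (mod 116820).
Unique solution in [0, 116820): x = 66016.

Final answer: x ≡ 66016 (mod 116820); the representative in [0, 116820) is 66016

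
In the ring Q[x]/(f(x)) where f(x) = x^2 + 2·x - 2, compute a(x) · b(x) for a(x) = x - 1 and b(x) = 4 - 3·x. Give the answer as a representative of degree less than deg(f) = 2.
a · b ≡ 13·x - 10 (mod f(x))

First multiply in Q[x] without reducing: a · b = -3·x^2 + 7·x - 4. Now divide by f(x) = x^2 + 2·x - 2, eliminating the leading term at each step:
  leading term -3·x^2: subtract (-3)·f(x) = -3·x^2 - 6·x + 6, leaving 13·x - 10
The degree is now < 2, so this is the remainder. Hence a · b ≡ 13·x - 10 in Q[x]/(f).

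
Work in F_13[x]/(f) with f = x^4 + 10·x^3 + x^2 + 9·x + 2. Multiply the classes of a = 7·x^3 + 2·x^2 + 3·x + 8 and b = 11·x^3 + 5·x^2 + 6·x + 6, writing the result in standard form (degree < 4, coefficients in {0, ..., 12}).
a · b ≡ 11·x^3 + x^2 + x + 7 (mod f(x))

Multiply as integer polynomials: a · b = 77·x^6 + 57·x^5 + 85·x^4 + 157·x^3 + 70·x^2 + 66·x + 48. Reducing coefficients mod 13: a · b ≡ 12·x^6 + 5·x^5 + 7·x^4 + x^3 + 5·x^2 + x + 9. Now divide by f(x) = x^4 + 10·x^3 + x^2 + 9·x + 2 in F_13[x], eliminating the leading term at each step:
  leading term 12·x^6: subtract (12·x^2)·f(x) = 12·x^6 + 3·x^5 + 12·x^4 + 4·x^3 + 11·x^2, leaving 2·x^5 + 8·x^4 + 10·x^3 + 7·x^2 + x + 9 (coefficients mod 13)
  leading term 2·x^5: subtract (2·x)·f(x) = 2·x^5 + 7·x^4 + 2·x^3 + 5·x^2 + 4·x, leaving x^4 + 8·x^3 + 2·x^2 + 10·x + 9 (coefficients mod 13)
  leading term x^4: subtract (1)·f(x) = x^4 + 10·x^3 + x^2 + 9·x + 2, leaving 11·x^3 + x^2 + x + 7 (coefficients mod 13)
The degree is now < 4, so this is the remainder. Hence a · b ≡ 11·x^3 + x^2 + x + 7 in F_13[x]/(f).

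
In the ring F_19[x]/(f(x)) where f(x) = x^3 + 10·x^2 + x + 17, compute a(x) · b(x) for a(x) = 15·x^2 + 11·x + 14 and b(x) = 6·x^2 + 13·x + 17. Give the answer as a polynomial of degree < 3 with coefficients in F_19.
a · b ≡ 18·x^2 + 10·x + 5 (mod f(x))

Multiply as integer polynomials: a · b = 90·x^4 + 261·x^3 + 482·x^2 + 369·x + 238. Reducing coefficients mod 19: a · b ≡ 14·x^4 + 14·x^3 + 7·x^2 + 8·x + 10. Now divide by f(x) = x^3 + 10·x^2 + x + 17 in F_19[x], eliminating the leading term at each step:
  leading term 14·x^4: subtract (14·x)·f(x) = 14·x^4 + 7·x^3 + 14·x^2 + 10·x, leaving 7·x^3 + 12·x^2 + 17·x + 10 (coefficients mod 19)
  leading term 7·x^3: subtract (7)·f(x) = 7·x^3 + 13·x^2 + 7·x + 5, leaving 18·x^2 + 10·x + 5 (coefficients mod 19)
The degree is now < 3, so this is the remainder. Hence a · b ≡ 18·x^2 + 10·x + 5 in F_19[x]/(f).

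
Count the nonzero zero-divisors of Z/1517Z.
Z/1517Z has 76 nonzero zero-divisors

In Z/1517Z each nonzero element is either a unit (gcd with 1517 is 1) or a zero-divisor (gcd > 1). The number of units is φ(1517): factorise 1517 = 37 · 41, so φ(1517) = (37 − 1) · (41 − 1) = 36 · 40 = 1440. The nonzero elements number 1517 − 1 = 1516. Hence the nonzero zero-divisors number 1516 − 1440 = 76.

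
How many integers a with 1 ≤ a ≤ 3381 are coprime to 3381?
1848

The number of a ∈ {1, ..., 3381} with gcd(a, 3381) = 1 is by definition Euler's totient φ(3381). φ is multiplicative, with φ(p^e) = p^e − p^(e−1). Factorise 3381 = 3 · 7^2 · 23. Then
  φ(3381) = (3 − 1) · (7^2 − 7^1) · (23 − 1) = 2 · 42 · 22 = 1848.
So there are 1848 such integers.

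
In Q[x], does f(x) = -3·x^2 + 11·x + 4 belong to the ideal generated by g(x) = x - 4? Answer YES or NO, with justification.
YES

In Q[x] the ideal (g) consists of all multiples of g, so f ∈ (g) iff g | f, i.e. iff the remainder of f on division by g is 0. Divide f by g (g is monic, so eliminate the leading term of the running remainder at each step):
  leading term -3·x^2: subtract (-3·x)·g(x) = -3·x^2 + 12·x, leaving 4 - x
  leading term -x: subtract (-1)·g(x) = 4 - x, leaving 0
The remainder is 0, so f(x) = g(x) · h(x) with h(x) = -3·x - 1. Hence g | f, i.e. f ∈ (g).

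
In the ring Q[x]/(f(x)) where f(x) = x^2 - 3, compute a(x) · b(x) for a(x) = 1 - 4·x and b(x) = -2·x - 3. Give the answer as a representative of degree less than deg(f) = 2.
a · b ≡ 10·x + 21 (mod f(x))

First multiply in Q[x] without reducing: a · b = 8·x^2 + 10·x - 3. Now divide by f(x) = x^2 - 3, eliminating the leading term at each step:
  leading term 8·x^2: subtract (8)·f(x) = 8·x^2 - 24, leaving 10·x + 21
The degree is now < 2, so this is the remainder. Hence a · b ≡ 10·x + 21 in Q[x]/(f).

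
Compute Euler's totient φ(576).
φ(576) = 192

φ is multiplicative, with φ(p^e) = p^e − p^(e−1). Factorise 576 = 2^6 · 3^2. Then
  φ(576) = (2^6 − 2^5) · (3^2 − 3^1) = 32 · 6 = 192.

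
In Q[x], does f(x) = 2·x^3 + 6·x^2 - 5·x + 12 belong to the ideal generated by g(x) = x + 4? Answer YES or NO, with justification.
YES

In Q[x] the ideal (g) consists of all multiples of g, so f ∈ (g) iff g | f, i.e. iff the remainder of f on division by g is 0. Divide f by g (g is monic, so eliminate the leading term of the running remainder at each step):
  leading term 2·x^3: subtract (2·x^2)·g(x) = 2·x^3 + 8·x^2, leaving -2·x^2 - 5·x + 12
  leading term -2·x^2: subtract (-2·x)·g(x) = -2·x^2 - 8·x, leaving 3·x + 12
  leading term 3·x: subtract (3)·g(x) = 3·x + 12, leaving 0
The remainder is 0, so f(x) = g(x) · h(x) with h(x) = 2·x^2 - 2·x + 3. Hence g | f, i.e. f ∈ (g).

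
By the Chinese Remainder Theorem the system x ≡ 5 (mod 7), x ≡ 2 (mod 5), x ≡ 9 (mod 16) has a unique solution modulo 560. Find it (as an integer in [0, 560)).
The moduli 7, 5, 16 are pairwise coprime, so by the CRT there is a unique solution mod 7·5·16 = 560.
Solve by successive substitution. Start with x ≡ 5 (mod 7).
  Combine with x ≡ 2 (mod 5): write x = 5 + 7·t and require 5 + 7·t ≡ 2 (mod 5), i.e. 7·t ≡ 2 − 5 ≡ 2 (mod 5). Since 7^(−1) ≡ 3 (mod 5) (7 ≡ 2 (mod 5)), t ≡ 3·2 ≡ 1 (mod 5). So x ≡ 5 + 7·1 = 12 (mod 35).
  Combine with x ≡ 9 (mod 16): write x = 12 + 35·t and require 12 + 35·t ≡ 9 (mod 16), i.e. 35·t ≡ 9 − 12 ≡ 13 (mod 16). Since 35^(−1) ≡ 11 (mod 16) (35 ≡ 3 (mod 16)), t ≡ 11·13 ≡ 15 (mod 16). So x ≡ 12 + 35·15 = 537 (mod 560).
Unique solution in [0, 560): x = 537.

Final answer: x ≡ 537 (mod 560); the representative in [0, 560) is 537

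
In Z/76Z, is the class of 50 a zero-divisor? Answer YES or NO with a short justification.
YES

gcd(50, 76) = 2 > 1, so 50 is not a unit in Z/76Z. In Z/nZ every nonzero non-unit is a zero-divisor: explicitly, take b = 76/gcd = 38 ≠ 0 (mod 76); then 50·38 = 1900 = 25·76, i.e. 50·38 ≡ 0 (mod 76). So 50 is a zero-divisor.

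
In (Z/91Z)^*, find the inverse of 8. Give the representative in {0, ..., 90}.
8^(−1) ≡ 57 (mod 91)

Apply the extended Euclidean algorithm to (91, 8), tracking rows (r, s, t) with s·91 + t·8 = r. Each division r_prev = q·r_cur + r_new produces the new row as (previous row) − q·(current row):
  row A: (91, 1, 0)   [1·91 + 0·8 = 91]
  row B: (8, 0, 1)   [0·91 + 1·8 = 8]
  91 = 11·8 + 3   → row C = row A − 11·row B = (3, 1, −11)   [check: 1·91 − 11·8 = 3]
  8 = 2·3 + 2   → row D = row B − 2·row C = (2, −2, 23)   [check: −2·91 + 23·8 = 2]
  3 = 1·2 + 1   → row E = row C − 1·row D = (1, 3, −34)   [check: 3·91 − 34·8 = 1]
  2 = 2·1 + 0   → remainder 0, stop. gcd = 1 (last nonzero row E).
The gcd is 1, so 8 is invertible mod 91. The last nonzero row gives 3·91 − 34·8 = 1, so t = −34. So 8^(−1) ≡ −34 ≡ 57 (mod 91). Verify: 8 · 57 = 456 ≡ 1 (mod 91). ✓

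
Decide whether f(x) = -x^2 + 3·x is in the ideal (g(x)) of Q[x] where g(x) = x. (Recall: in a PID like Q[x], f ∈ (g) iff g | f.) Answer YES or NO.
In Q[x] the ideal (g) consists of all multiples of g, so f ∈ (g) iff g | f, i.e. iff the remainder of f on division by g is 0. Divide f by g (g is monic, so eliminate the leading term of the running remainder at each step):
  leading term -x^2: subtract (-x)·g(x) = -x^2, leaving 3·x
  leading term 3·x: subtract (3)·g(x) = 3·x, leaving 0
The remainder is 0, so f(x) = g(x) · h(x) with h(x) = 3 - x. Hence g | f, i.e. f ∈ (g).

Final answer: YES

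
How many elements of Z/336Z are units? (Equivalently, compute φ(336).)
Z/336Z has φ(336) = 96 units

An element a ∈ Z/336Z is a unit iff gcd(a, 336) = 1, so the number of units is φ(336). φ is multiplicative, with φ(p^e) = p^e − p^(e−1). Factorise 336 = 2^4 · 3 · 7. Then
  φ(336) = (2^4 − 2^3) · (3 − 1) · (7 − 1) = 8 · 2 · 6 = 96.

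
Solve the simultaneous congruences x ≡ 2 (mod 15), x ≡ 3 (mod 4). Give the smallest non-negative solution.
x ≡ 47 (mod 60); the representative in [0, 60) is 47

The moduli 15, 4 are pairwise coprime, so by the CRT there is a unique solution mod 15·4 = 60.
Solve by successive substitution. Start with x ≡ 2 (mod 15).
  Combine with x ≡ 3 (mod 4): write x = 2 + 15·t and require 2 + 15·t ≡ 3 (mod 4), i.e. 15·t ≡ 3 − 2 ≡ 1 (mod 4). Since 15^(−1) ≡ 3 (mod 4) (15 ≡ 3 (mod 4)), t ≡ 3·1 ≡ 3 (mod 4). So x ≡ 2 + 15·3 = 47 (mod 60).
Unique solution in [0, 60): x = 47.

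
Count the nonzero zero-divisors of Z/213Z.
Z/213Z has 72 nonzero zero-divisors

In Z/213Z each nonzero element is either a unit (gcd with 213 is 1) or a zero-divisor (gcd > 1). The number of units is φ(213): factorise 213 = 3 · 71, so φ(213) = (3 − 1) · (71 − 1) = 2 · 70 = 140. The nonzero elements number 213 − 1 = 212. Hence the nonzero zero-divisors number 212 − 140 = 72.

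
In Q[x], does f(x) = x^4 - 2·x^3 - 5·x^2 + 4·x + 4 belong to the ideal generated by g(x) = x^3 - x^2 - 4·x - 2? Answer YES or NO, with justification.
In Q[x] the ideal (g) consists of all multiples of g, so f ∈ (g) iff g | f, i.e. iff the remainder of f on division by g is 0. Divide f by g (g is monic, so eliminate the leading term of the running remainder at each step):
  leading term x^4: subtract (x)·g(x) = x^4 - x^3 - 4·x^2 - 2·x, leaving -x^3 - x^2 + 6·x + 4
  leading term -x^3: subtract (-1)·g(x) = -x^3 + x^2 + 4·x + 2, leaving -2·x^2 + 2·x + 2
The remainder r(x) = -2·x^2 + 2·x + 2 ≠ 0 (and deg r < deg g), so g ∤ f, i.e. f ∉ (g).

Final answer: NO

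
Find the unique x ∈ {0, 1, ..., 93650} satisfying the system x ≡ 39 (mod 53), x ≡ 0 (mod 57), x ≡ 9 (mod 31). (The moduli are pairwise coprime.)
x ≡ 1311 (mod 93651); the representative in [0, 93651) is 1311

The moduli 53, 57, 31 are pairwise coprime, so by the CRT there is a unique solution mod 53·57·31 = 93651.
Solve by successive substitution. Start with x ≡ 39 (mod 53).
  Combine with x ≡ 0 (mod 57): write x = 39 + 53·t and require 39 + 53·t ≡ 0 (mod 57), i.e. 53·t ≡ 0 − 39 ≡ 18 (mod 57). Since 53^(−1) ≡ 14 (mod 57), t ≡ 14·18 ≡ 24 (mod 57). So x ≡ 39 + 53·24 = 1311 (mod 3021).
  Combine with x ≡ 9 (mod 31): write x = 1311 + 3021·t and require 1311 + 3021·t ≡ 9 (mod 31), i.e. 3021·t ≡ 9 − 1311 ≡ 0 (mod 31). Since 3021^(−1) ≡ 20 (mod 31) (3021 ≡ 14 (mod 31)), t ≡ 20·0 ≡ 0 (mod 31). So x ≡ 1311 + 3021·0 = 1311 (mod 93651).
Unique solution in [0, 93651): x = 1311.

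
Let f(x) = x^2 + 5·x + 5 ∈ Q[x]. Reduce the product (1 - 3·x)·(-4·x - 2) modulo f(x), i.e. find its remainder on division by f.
a · b ≡ -58·x - 62 (mod f(x))

First multiply in Q[x] without reducing: a · b = 12·x^2 + 2·x - 2. Now divide by f(x) = x^2 + 5·x + 5, eliminating the leading term at each step:
  leading term 12·x^2: subtract (12)·f(x) = 12·x^2 + 60·x + 60, leaving -58·x - 62
The degree is now < 2, so this is the remainder. Hence a · b ≡ -58·x - 62 in Q[x]/(f).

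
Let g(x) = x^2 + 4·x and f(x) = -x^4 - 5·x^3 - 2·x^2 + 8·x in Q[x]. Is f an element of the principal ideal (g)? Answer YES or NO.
YES

In Q[x] the ideal (g) consists of all multiples of g, so f ∈ (g) iff g | f, i.e. iff the remainder of f on division by g is 0. Divide f by g (g is monic, so eliminate the leading term of the running remainder at each step):
  leading term -x^4: subtract (-x^2)·g(x) = -x^4 - 4·x^3, leaving -x^3 - 2·x^2 + 8·x
  leading term -x^3: subtract (-x)·g(x) = -x^3 - 4·x^2, leaving 2·x^2 + 8·x
  leading term 2·x^2: subtract (2)·g(x) = 2·x^2 + 8·x, leaving 0
The remainder is 0, so f(x) = g(x) · h(x) with h(x) = -x^2 - x + 2. Hence g | f, i.e. f ∈ (g).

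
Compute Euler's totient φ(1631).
φ(1631) = 1392

φ is multiplicative, with φ(p^e) = p^e − p^(e−1). Factorise 1631 = 7 · 233. Then
  φ(1631) = (7 − 1) · (233 − 1) = 6 · 232 = 1392.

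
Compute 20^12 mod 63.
Use repeated squaring. Binary(12) = 1100. Walk through the bits of the exponent 12 left-to-right: at each bit after the leading one, square the running value, then multiply by 20 if the bit is 1 (always reducing mod 63):
  bit 1 = 1 (leading): start with 20.
  bit 2 = 1: square 20^2 = 400 ≡ 22; bit is 1, so multiply 22·20 = 440 ≡ 62 (mod 63).
  bit 3 = 0: square 62^2 = 3844 ≡ 1 (mod 63).
  bit 4 = 0: square 1^2 = 1 (mod 63).
Final value: 20^12 ≡ 1 (mod 63).

Final answer: 1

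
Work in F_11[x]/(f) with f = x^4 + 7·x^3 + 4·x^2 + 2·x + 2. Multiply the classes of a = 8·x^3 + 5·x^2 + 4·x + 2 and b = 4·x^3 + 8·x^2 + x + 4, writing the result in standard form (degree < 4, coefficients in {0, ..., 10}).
a · b ≡ 2·x^3 + 2·x^2 + 6·x + 2 (mod f(x))

Multiply as integer polynomials: a · b = 32·x^6 + 84·x^5 + 64·x^4 + 77·x^3 + 40·x^2 + 18·x + 8. Reducing coefficients mod 11: a · b ≡ 10·x^6 + 7·x^5 + 9·x^4 + 7·x^2 + 7·x + 8. Now divide by f(x) = x^4 + 7·x^3 + 4·x^2 + 2·x + 2 in F_11[x], eliminating the leading term at each step:
  leading term 10·x^6: subtract (10·x^2)·f(x) = 10·x^6 + 4·x^5 + 7·x^4 + 9·x^3 + 9·x^2, leaving 3·x^5 + 2·x^4 + 2·x^3 + 9·x^2 + 7·x + 8 (coefficients mod 11)
  leading term 3·x^5: subtract (3·x)·f(x) = 3·x^5 + 10·x^4 + x^3 + 6·x^2 + 6·x, leaving 3·x^4 + x^3 + 3·x^2 + x + 8 (coefficients mod 11)
  leading term 3·x^4: subtract (3)·f(x) = 3·x^4 + 10·x^3 + x^2 + 6·x + 6, leaving 2·x^3 + 2·x^2 + 6·x + 2 (coefficients mod 11)
The degree is now < 4, so this is the remainder. Hence a · b ≡ 2·x^3 + 2·x^2 + 6·x + 2 in F_11[x]/(f).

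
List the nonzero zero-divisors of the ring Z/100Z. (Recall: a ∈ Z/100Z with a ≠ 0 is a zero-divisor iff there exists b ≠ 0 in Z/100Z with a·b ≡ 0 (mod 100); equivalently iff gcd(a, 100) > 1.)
nonzero zero-divisors of Z/100Z = {2, 4, 5, 6, 8, 10, 12, 14, 15, 16, 18, 20, 22, 24, 25, 26, 28, 30, 32, 34, 35, 36, 38, 40, 42, 44, 45, 46, 48, 50, 52, 54, 55, 56, 58, 60, 62, 64, 65, 66, 68, 70, 72, 74, 75, 76, 78, 80, 82, 84, 85, 86, 88, 90, 92, 94, 95, 96, 98}

An element a ∈ Z/100Z (with a ≠ 0) is a zero-divisor iff gcd(a, 100) > 1 (because a is a unit precisely when gcd(a, n) = 1, and in Z/nZ every nonzero, non-unit element is a zero-divisor). Scan a = 1, ..., 99 and keep those with gcd(a, 100) > 1:
  gcd(2, 100) = 2, gcd(4, 100) = 4, gcd(5, 100) = 5, gcd(6, 100) = 2, gcd(8, 100) = 4, gcd(10, 100) = 10, gcd(12, 100) = 4, gcd(14, 100) = 2, gcd(15, 100) = 5, gcd(16, 100) = 4, gcd(18, 100) = 2, gcd(20, 100) = 20, gcd(22, 100) = 2, gcd(24, 100) = 4, gcd(25, 100) = 25, gcd(26, 100) = 2, gcd(28, 100) = 4, gcd(30, 100) = 10, gcd(32, 100) = 4, gcd(34, 100) = 2, gcd(35, 100) = 5, gcd(36, 100) = 4, gcd(38, 100) = 2, gcd(40, 100) = 20, gcd(42, 100) = 2, gcd(44, 100) = 4, gcd(45, 100) = 5, gcd(46, 100) = 2, gcd(48, 100) = 4, gcd(50, 100) = 50, gcd(52, 100) = 4, gcd(54, 100) = 2, gcd(55, 100) = 5, gcd(56, 100) = 4, gcd(58, 100) = 2, gcd(60, 100) = 20, gcd(62, 100) = 2, gcd(64, 100) = 4, gcd(65, 100) = 5, gcd(66, 100) = 2, gcd(68, 100) = 4, gcd(70, 100) = 10, gcd(72, 100) = 4, gcd(74, 100) = 2, gcd(75, 100) = 25, gcd(76, 100) = 4, gcd(78, 100) = 2, gcd(80, 100) = 20, gcd(82, 100) = 2, gcd(84, 100) = 4, gcd(85, 100) = 5, gcd(86, 100) = 2, gcd(88, 100) = 4, gcd(90, 100) = 10, gcd(92, 100) = 4, gcd(94, 100) = 2, gcd(95, 100) = 5, gcd(96, 100) = 4, gcd(98, 100) = 2.
All other a ∈ {1, ..., 99} have gcd(a, 100) = 1 and are units. So the nonzero zero-divisors are exactly the 59 values of a appearing in this scan.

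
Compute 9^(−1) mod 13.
Apply the extended Euclidean algorithm to (13, 9), tracking rows (r, s, t) with s·13 + t·9 = r. Each division r_prev = q·r_cur + r_new produces the new row as (previous row) − q·(current row):
  row A: (13, 1, 0)   [1·13 + 0·9 = 13]
  row B: (9, 0, 1)   [0·13 + 1·9 = 9]
  13 = 1·9 + 4   → row C = row A − 1·row B = (4, 1, −1)   [check: 1·13 − 1·9 = 4]
  9 = 2·4 + 1   → row D = row B − 2·row C = (1, −2, 3)   [check: −2·13 + 3·9 = 1]
  4 = 4·1 + 0   → remainder 0, stop. gcd = 1 (last nonzero row D).
The gcd is 1, so 9 is invertible mod 13. The last nonzero row gives −2·13 + 3·9 = 1, so t = 3. So 9^(−1) ≡ 3 (mod 13). Verify: 9 · 3 = 27 ≡ 1 (mod 13). ✓

Final answer: 9^(−1) ≡ 3 (mod 13)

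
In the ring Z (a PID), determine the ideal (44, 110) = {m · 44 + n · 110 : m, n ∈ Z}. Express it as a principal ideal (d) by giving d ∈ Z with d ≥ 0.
In the PID Z, (a, b) is generated by gcd(a, b). Compute gcd(110, 44) with the extended Euclidean algorithm, tracking rows (r, s, t) with s·110 + t·44 = r:
  row A: (110, 1, 0)   [1·110 + 0·44 = 110]
  row B: (44, 0, 1)   [0·110 + 1·44 = 44]
  110 = 2·44 + 22   → row C = row A − 2·row B = (22, 1, −2)   [check: 1·110 − 2·44 = 22]
  44 = 2·22 + 0   → remainder 0, stop. gcd = 22 (last nonzero row C).
So gcd(44, 110) = 22, with Bézout identity 1·110 − 2·44 = 22. Containment (⊇): the Bézout identity exhibits 22 as an element of (44, 110), giving (22) ⊆ (44, 110). Containment (⊆): since 22 | 44 and 22 | 110 (44 = 22·2, 110 = 22·5), every Z-linear combination of 44 and 110 is divisible by 22, so (44, 110) ⊆ (22). Therefore (44, 110) = (22), d = 22.

Final answer: (44, 110) = (22); d = 22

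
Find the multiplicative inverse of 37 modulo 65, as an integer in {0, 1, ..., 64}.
37^(−1) ≡ 58 (mod 65)

Apply the extended Euclidean algorithm to (65, 37), tracking rows (r, s, t) with s·65 + t·37 = r. Each division r_prev = q·r_cur + r_new produces the new row as (previous row) − q·(current row):
  row A: (65, 1, 0)   [1·65 + 0·37 = 65]
  row B: (37, 0, 1)   [0·65 + 1·37 = 37]
  65 = 1·37 + 28   → row C = row A − 1·row B = (28, 1, −1)   [check: 1·65 − 1·37 = 28]
  37 = 1·28 + 9   → row D = row B − 1·row C = (9, −1, 2)   [check: −1·65 + 2·37 = 9]
  28 = 3·9 + 1   → row E = row C − 3·row D = (1, 4, −7)   [check: 4·65 − 7·37 = 1]
  9 = 9·1 + 0   → remainder 0, stop. gcd = 1 (last nonzero row E).
The gcd is 1, so 37 is invertible mod 65. The last nonzero row gives 4·65 − 7·37 = 1, so t = −7. So 37^(−1) ≡ −7 ≡ 58 (mod 65). Verify: 37 · 58 = 2146 ≡ 1 (mod 65). ✓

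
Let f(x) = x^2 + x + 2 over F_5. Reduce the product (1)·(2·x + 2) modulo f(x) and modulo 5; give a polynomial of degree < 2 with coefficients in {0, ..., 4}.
a · b ≡ 2·x + 2 (mod f(x))

Multiply as integer polynomials: a · b = 2·x + 2. Reducing coefficients mod 5: a · b ≡ 2·x + 2. This already has degree < 2, so no reduction by f is needed. Hence a · b ≡ 2·x + 2 in F_5[x]/(f).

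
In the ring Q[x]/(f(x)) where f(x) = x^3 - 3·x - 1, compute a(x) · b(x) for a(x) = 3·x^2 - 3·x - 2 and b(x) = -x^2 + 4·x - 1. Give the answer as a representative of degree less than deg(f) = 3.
a · b ≡ -22·x^2 + 37·x + 17 (mod f(x))

First multiply in Q[x] without reducing: a · b = -3·x^4 + 15·x^3 - 13·x^2 - 5·x + 2. Now divide by f(x) = x^3 - 3·x - 1, eliminating the leading term at each step:
  leading term -3·x^4: subtract (-3·x)·f(x) = -3·x^4 + 9·x^2 + 3·x, leaving 15·x^3 - 22·x^2 - 8·x + 2
  leading term 15·x^3: subtract (15)·f(x) = 15·x^3 - 45·x - 15, leaving -22·x^2 + 37·x + 17
The degree is now < 3, so this is the remainder. Hence a · b ≡ -22·x^2 + 37·x + 17 in Q[x]/(f).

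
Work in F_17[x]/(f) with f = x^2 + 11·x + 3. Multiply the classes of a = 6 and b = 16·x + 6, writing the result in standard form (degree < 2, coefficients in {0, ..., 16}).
Multiply as integer polynomials: a · b = 96·x + 36. Reducing coefficients mod 17: a · b ≡ 11·x + 2. This already has degree < 2, so no reduction by f is needed. Hence a · b ≡ 11·x + 2 in F_17[x]/(f).

Final answer: a · b ≡ 11·x + 2 (mod f(x))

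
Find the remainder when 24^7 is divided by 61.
Use repeated squaring. Binary(7) = 111. Walk through the bits of the exponent 7 left-to-right: at each bit after the leading one, square the running value, then multiply by 24 if the bit is 1 (always reducing mod 61):
  bit 1 = 1 (leading): start with 24.
  bit 2 = 1: square 24^2 = 576 ≡ 27; bit is 1, so multiply 27·24 = 648 ≡ 38 (mod 61).
  bit 3 = 1: square 38^2 = 1444 ≡ 41; bit is 1, so multiply 41·24 = 984 ≡ 8 (mod 61).
Final value: 24^7 ≡ 8 (mod 61).

Final answer: 8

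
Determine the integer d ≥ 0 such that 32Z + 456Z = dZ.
In the PID Z, (a, b) is generated by gcd(a, b). Compute gcd(456, 32) with the extended Euclidean algorithm, tracking rows (r, s, t) with s·456 + t·32 = r:
  row A: (456, 1, 0)   [1·456 + 0·32 = 456]
  row B: (32, 0, 1)   [0·456 + 1·32 = 32]
  456 = 14·32 + 8   → row C = row A − 14·row B = (8, 1, −14)   [check: 1·456 − 14·32 = 8]
  32 = 4·8 + 0   → remainder 0, stop. gcd = 8 (last nonzero row C).
So gcd(32, 456) = 8, with Bézout identity 1·456 − 14·32 = 8. Containment (⊇): the Bézout identity exhibits 8 as an element of (32, 456), giving (8) ⊆ (32, 456). Containment (⊆): since 8 | 32 and 8 | 456 (32 = 8·4, 456 = 8·57), every Z-linear combination of 32 and 456 is divisible by 8, so (32, 456) ⊆ (8). Therefore (32, 456) = (8), d = 8.

Final answer: (32, 456) = (8); d = 8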